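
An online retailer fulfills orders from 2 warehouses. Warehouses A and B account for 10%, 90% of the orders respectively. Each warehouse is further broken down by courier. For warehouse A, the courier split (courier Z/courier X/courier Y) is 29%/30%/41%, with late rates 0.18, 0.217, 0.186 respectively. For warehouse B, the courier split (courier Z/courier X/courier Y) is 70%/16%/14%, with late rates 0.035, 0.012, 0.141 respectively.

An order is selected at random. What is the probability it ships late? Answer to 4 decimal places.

P(L|A) = 0.29·0.18 + 0.3·0.217 + 0.41·0.186 = 0.0522 + 0.0651 + 0.07626 = 0.19356
P(L|B) = 0.7·0.035 + 0.16·0.012 + 0.14·0.141 = 0.0245 + 0.00192 + 0.01974 = 0.04616
Then overall,
P(L) = 0.1·0.19356 + 0.9·0.04616
      = 0.019356 + 0.041544 = 0.0609

0.0609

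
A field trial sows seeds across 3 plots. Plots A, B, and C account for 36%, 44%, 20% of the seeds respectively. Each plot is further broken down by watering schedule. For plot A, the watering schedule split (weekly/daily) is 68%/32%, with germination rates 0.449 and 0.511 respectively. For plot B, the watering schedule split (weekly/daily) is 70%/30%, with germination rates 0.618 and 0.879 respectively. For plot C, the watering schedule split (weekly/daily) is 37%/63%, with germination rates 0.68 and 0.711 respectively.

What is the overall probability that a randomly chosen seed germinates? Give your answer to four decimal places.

P(G) ≈ 0.6151

P(G|A) = 0.68·0.449 + 0.32·0.511 = 0.30532 + 0.16352 = 0.46884
P(G|B) = 0.7·0.618 + 0.3·0.879 = 0.4326 + 0.2637 = 0.6963
P(G|C) = 0.37·0.68 + 0.63·0.711 = 0.2516 + 0.44793 = 0.69953
Then overall,
P(G) = 0.36·0.46884 + 0.44·0.6963 + 0.2·0.69953
      = 0.1687824 + 0.306372 + 0.139906 = 0.6150604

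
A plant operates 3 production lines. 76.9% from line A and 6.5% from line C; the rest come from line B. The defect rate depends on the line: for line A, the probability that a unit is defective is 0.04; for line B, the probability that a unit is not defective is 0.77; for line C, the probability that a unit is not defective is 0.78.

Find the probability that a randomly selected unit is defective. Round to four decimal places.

0.0832

P(B) = 1 − (0.769 + 0.065) = 0.166.
P(D|B) = 1 − 0.77 = 0.23.
P(D|C) = 1 − 0.78 = 0.22.
P(D) = P(D|A)·P(A) + P(D|B)·P(B) + P(D|C)·P(C)
      = 0.04·0.769 + 0.23·0.166 + 0.22·0.065
      = 0.03076 + 0.03818 + 0.0143 = 0.08324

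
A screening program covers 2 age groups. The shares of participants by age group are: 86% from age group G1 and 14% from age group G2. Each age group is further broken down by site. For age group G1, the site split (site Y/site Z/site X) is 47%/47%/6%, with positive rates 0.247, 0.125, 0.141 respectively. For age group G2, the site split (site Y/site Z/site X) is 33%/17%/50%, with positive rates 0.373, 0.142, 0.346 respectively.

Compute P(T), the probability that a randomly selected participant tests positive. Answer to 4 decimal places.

P(T|G1) = 0.47·0.247 + 0.47·0.125 + 0.06·0.141 = 0.11609 + 0.05875 + 0.00846 = 0.1833
P(T|G2) = 0.33·0.373 + 0.17·0.142 + 0.5·0.346 = 0.12309 + 0.02414 + 0.173 = 0.32023
Then overall,
P(T) = 0.86·0.1833 + 0.14·0.32023
      = 0.157638 + 0.0448322 = 0.2024702

P(T) ≈ 0.2025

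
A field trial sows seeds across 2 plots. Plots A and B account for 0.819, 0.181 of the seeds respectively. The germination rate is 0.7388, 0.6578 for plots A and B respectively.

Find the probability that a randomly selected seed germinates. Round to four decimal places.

P(G) = P(G|A)·P(A) + P(G|B)·P(B)
      = 0.7388·0.819 + 0.6578·0.181
      = 0.6050772 + 0.1190618 = 0.724139

0.7241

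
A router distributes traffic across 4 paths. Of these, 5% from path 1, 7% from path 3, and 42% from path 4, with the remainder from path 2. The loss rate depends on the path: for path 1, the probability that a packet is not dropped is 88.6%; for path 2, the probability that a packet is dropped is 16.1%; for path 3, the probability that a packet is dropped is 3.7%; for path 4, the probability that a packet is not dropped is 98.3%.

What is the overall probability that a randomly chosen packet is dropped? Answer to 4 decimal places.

P(L) ≈ 0.0895

P(2) = 1 − (0.05 + 0.07 + 0.42) = 0.46.
P(L|1) = 1 − 0.886 = 0.114.
P(L|4) = 1 − 0.983 = 0.017.
P(L) = P(L|1)·P(1) + P(L|2)·P(2) + P(L|3)·P(3) + P(L|4)·P(4)
      = 0.114·0.05 + 0.161·0.46 + 0.037·0.07 + 0.017·0.42
      = 0.0057 + 0.07406 + 0.00259 + 0.00714 = 0.08949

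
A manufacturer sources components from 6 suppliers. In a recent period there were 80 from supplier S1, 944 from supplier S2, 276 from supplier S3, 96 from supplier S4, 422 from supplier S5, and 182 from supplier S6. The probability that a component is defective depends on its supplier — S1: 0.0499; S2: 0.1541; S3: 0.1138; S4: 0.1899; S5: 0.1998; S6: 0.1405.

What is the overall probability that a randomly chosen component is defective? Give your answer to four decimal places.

0.1545

Total: 80 + 944 + 276 + 96 + 422 + 182 = 2000.
P(S1) = 80/2000 = 0.04. P(S2) = 944/2000 = 0.472. P(S3) = 276/2000 = 0.138. P(S4) = 96/2000 = 0.048. P(S5) = 422/2000 = 0.211. P(S6) = 182/2000 = 0.091.
P(D) = P(D|S1)·P(S1) + P(D|S2)·P(S2) + P(D|S3)·P(S3) + P(D|S4)·P(S4) + P(D|S5)·P(S5) + P(D|S6)·P(S6)
      = 0.0499·0.04 + 0.1541·0.472 + 0.1138·0.138 + 0.1899·0.048 + 0.1998·0.211 + 0.1405·0.091
      = 0.001996 + 0.0727352 + 0.0157044 + 0.0091152 + 0.0421578 + 0.0127855 = 0.1544941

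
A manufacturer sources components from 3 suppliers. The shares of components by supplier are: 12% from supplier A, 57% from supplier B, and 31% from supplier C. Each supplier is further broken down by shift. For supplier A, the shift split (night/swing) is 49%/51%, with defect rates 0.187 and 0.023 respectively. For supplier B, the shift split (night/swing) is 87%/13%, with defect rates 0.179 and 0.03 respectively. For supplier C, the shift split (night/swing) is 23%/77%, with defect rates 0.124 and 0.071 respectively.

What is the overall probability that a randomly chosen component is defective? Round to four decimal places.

P(D|A) = 0.49·0.187 + 0.51·0.023 = 0.09163 + 0.01173 = 0.10336
P(D|B) = 0.87·0.179 + 0.13·0.03 = 0.15573 + 0.0039 = 0.15963
P(D|C) = 0.23·0.124 + 0.77·0.071 = 0.02852 + 0.05467 = 0.08319
Then overall,
P(D) = 0.12·0.10336 + 0.57·0.15963 + 0.31·0.08319
      = 0.0124032 + 0.0909891 + 0.0257889 = 0.1291812

P(D) ≈ 0.1292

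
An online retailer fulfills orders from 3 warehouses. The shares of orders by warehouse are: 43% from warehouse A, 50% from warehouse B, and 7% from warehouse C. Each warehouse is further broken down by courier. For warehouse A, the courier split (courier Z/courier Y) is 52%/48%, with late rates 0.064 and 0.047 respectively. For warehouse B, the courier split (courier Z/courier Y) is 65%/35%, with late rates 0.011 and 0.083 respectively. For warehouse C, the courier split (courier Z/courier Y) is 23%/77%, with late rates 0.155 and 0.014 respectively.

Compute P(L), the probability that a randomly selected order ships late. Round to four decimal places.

P(L) ≈ 0.0454

P(L|A) = 0.52·0.064 + 0.48·0.047 = 0.03328 + 0.02256 = 0.05584
P(L|B) = 0.65·0.011 + 0.35·0.083 = 0.00715 + 0.02905 = 0.0362
P(L|C) = 0.23·0.155 + 0.77·0.014 = 0.03565 + 0.01078 = 0.04643
By total probability over the outer partition,
P(L) = 0.43·0.05584 + 0.5·0.0362 + 0.07·0.04643
      = 0.0240112 + 0.0181 + 0.0032501 = 0.0453613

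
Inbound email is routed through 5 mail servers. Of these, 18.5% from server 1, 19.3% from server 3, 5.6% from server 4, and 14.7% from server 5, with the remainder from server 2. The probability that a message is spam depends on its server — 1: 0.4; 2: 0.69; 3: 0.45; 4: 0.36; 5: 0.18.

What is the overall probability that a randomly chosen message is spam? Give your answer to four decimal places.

P(S) ≈ 0.4966

P(2) = 1 − (0.185 + 0.193 + 0.056 + 0.147) = 0.419.
Summing over the partition,
P(S) = P(S|1)·P(1) + P(S|2)·P(2) + P(S|3)·P(3) + P(S|4)·P(4) + P(S|5)·P(5)
      = 0.4·0.185 + 0.69·0.419 + 0.45·0.193 + 0.36·0.056 + 0.18·0.147
      = 0.074 + 0.28911 + 0.08685 + 0.02016 + 0.02646 = 0.49658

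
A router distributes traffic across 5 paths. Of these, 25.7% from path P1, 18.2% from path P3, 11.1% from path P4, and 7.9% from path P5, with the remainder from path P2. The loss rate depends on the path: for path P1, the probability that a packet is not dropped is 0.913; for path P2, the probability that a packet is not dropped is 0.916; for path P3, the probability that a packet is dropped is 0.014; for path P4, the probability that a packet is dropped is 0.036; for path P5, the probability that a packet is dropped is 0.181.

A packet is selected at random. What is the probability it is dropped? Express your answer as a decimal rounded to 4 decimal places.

0.0744

P(P2) = 1 − (0.257 + 0.182 + 0.111 + 0.079) = 0.371.
P(L|P1) = 1 − 0.913 = 0.087.
P(L|P2) = 1 − 0.916 = 0.084.
Summing over the partition,
P(L) = P(L|P1)·P(P1) + P(L|P2)·P(P2) + P(L|P3)·P(P3) + P(L|P4)·P(P4) + P(L|P5)·P(P5)
      = 0.087·0.257 + 0.084·0.371 + 0.014·0.182 + 0.036·0.111 + 0.181·0.079
      = 0.022359 + 0.031164 + 0.002548 + 0.003996 + 0.014299 = 0.074366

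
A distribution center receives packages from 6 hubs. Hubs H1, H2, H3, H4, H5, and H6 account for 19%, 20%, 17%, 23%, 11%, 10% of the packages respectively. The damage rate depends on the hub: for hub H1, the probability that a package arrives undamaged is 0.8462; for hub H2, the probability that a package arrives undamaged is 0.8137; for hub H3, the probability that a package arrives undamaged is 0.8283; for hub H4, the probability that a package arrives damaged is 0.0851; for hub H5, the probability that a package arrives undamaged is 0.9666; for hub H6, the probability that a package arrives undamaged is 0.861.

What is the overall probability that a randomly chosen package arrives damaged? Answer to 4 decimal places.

P(D|H1) = 1 − 0.8462 = 0.1538.
P(D|H2) = 1 − 0.8137 = 0.1863.
P(D|H3) = 1 − 0.8283 = 0.1717.
P(D|H5) = 1 − 0.9666 = 0.0334.
P(D|H6) = 1 − 0.861 = 0.139.
P(D) = P(D|H1)·P(H1) + P(D|H2)·P(H2) + P(D|H3)·P(H3) + P(D|H4)·P(H4) + P(D|H5)·P(H5) + P(D|H6)·P(H6)
      = 0.1538·0.19 + 0.1863·0.2 + 0.1717·0.17 + 0.0851·0.23 + 0.0334·0.11 + 0.139·0.1
      = 0.029222 + 0.03726 + 0.029189 + 0.019573 + 0.003674 + 0.0139 = 0.132818

0.1328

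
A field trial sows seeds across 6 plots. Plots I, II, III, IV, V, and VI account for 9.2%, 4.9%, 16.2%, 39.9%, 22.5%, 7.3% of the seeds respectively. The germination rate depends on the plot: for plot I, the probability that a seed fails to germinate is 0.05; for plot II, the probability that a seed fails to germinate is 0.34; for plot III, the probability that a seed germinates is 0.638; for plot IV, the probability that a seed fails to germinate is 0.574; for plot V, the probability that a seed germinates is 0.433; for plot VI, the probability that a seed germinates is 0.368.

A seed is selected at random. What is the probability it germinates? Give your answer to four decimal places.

P(G|I) = 1 − 0.05 = 0.95.
P(G|II) = 1 − 0.34 = 0.66.
P(G|IV) = 1 − 0.574 = 0.426.
P(G) = P(G|I)·P(I) + P(G|II)·P(II) + P(G|III)·P(III) + P(G|IV)·P(IV) + P(G|V)·P(V) + P(G|VI)·P(VI)
      = 0.95·0.092 + 0.66·0.049 + 0.638·0.162 + 0.426·0.399 + 0.433·0.225 + 0.368·0.073
      = 0.0874 + 0.03234 + 0.103356 + 0.169974 + 0.097425 + 0.026864 = 0.517359

P(G) ≈ 0.5174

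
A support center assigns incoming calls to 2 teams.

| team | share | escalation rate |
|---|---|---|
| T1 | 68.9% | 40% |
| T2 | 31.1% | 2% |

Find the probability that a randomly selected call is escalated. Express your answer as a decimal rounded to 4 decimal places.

0.2818

By the law of total probability,
P(E) = P(E|T1)·P(T1) + P(E|T2)·P(T2)
      = 0.4·0.689 + 0.02·0.311
      = 0.2756 + 0.00622 = 0.28182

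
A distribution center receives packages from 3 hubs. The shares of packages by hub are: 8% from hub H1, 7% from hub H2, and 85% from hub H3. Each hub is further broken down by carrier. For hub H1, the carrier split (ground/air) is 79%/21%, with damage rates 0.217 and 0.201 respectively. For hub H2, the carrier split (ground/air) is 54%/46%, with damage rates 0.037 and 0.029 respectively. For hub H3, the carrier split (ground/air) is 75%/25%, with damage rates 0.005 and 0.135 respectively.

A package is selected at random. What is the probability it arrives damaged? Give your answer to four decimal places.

0.0513

P(D|H1) = 0.79·0.217 + 0.21·0.201 = 0.17143 + 0.04221 = 0.21364
P(D|H2) = 0.54·0.037 + 0.46·0.029 = 0.01998 + 0.01334 = 0.03332
P(D|H3) = 0.75·0.005 + 0.25·0.135 = 0.00375 + 0.03375 = 0.0375
By total probability over the outer partition,
P(D) = 0.08·0.21364 + 0.07·0.03332 + 0.85·0.0375
      = 0.0170912 + 0.0023324 + 0.031875 = 0.0512986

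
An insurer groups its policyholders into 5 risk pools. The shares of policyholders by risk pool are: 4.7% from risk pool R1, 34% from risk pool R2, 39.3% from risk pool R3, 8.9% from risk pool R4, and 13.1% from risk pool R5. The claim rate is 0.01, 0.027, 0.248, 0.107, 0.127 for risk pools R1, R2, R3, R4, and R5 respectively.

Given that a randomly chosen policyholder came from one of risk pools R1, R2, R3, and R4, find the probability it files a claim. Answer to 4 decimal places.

0.1342

Let S = {R1, R2, R3, R4}.
P(S) = 0.047 + 0.34 + 0.393 + 0.089 = 0.869.
P(C ∩ S) = 0.01·0.047 + 0.027·0.34 + 0.248·0.393 + 0.107·0.089 = 0.00047 + 0.00918 + 0.097464 + 0.009523 = 0.116637.
P(C | S) = 0.116637 / 0.869 = 0.134220…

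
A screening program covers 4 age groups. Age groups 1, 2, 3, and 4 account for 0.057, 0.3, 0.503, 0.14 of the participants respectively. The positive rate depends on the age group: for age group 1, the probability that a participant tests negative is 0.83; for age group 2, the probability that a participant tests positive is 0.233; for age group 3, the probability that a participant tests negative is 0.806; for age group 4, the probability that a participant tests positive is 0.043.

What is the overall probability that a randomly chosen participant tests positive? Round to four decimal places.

P(T|1) = 1 − 0.83 = 0.17.
P(T|3) = 1 − 0.806 = 0.194.
By the law of total probability,
P(T) = P(T|1)·P(1) + P(T|2)·P(2) + P(T|3)·P(3) + P(T|4)·P(4)
      = 0.17·0.057 + 0.233·0.3 + 0.194·0.503 + 0.043·0.14
      = 0.00969 + 0.0699 + 0.097582 + 0.00602 = 0.183192

0.1832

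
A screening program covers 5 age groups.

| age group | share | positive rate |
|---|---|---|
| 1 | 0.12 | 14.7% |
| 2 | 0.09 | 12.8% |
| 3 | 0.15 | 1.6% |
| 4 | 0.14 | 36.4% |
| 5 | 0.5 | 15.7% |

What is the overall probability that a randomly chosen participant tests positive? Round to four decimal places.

P(T) ≈ 0.1610

Summing over the partition,
P(T) = P(T|1)·P(1) + P(T|2)·P(2) + P(T|3)·P(3) + P(T|4)·P(4) + P(T|5)·P(5)
      = 0.147·0.12 + 0.128·0.09 + 0.016·0.15 + 0.364·0.14 + 0.157·0.5
      = 0.01764 + 0.01152 + 0.0024 + 0.05096 + 0.0785 = 0.16102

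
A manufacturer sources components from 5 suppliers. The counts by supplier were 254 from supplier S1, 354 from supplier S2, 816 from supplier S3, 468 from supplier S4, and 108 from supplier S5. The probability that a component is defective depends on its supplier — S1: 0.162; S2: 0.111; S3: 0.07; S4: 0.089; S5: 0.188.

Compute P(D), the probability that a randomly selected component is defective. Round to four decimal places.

Total: 254 + 354 + 816 + 468 + 108 = 2000.
P(S1) = 254/2000 = 0.127. P(S2) = 354/2000 = 0.177. P(S3) = 816/2000 = 0.408. P(S4) = 468/2000 = 0.234. P(S5) = 108/2000 = 0.054.
P(D) = P(D|S1)·P(S1) + P(D|S2)·P(S2) + P(D|S3)·P(S3) + P(D|S4)·P(S4) + P(D|S5)·P(S5)
      = 0.162·0.127 + 0.111·0.177 + 0.07·0.408 + 0.089·0.234 + 0.188·0.054
      = 0.020574 + 0.019647 + 0.02856 + 0.020826 + 0.010152 = 0.099759

P(D) ≈ 0.0998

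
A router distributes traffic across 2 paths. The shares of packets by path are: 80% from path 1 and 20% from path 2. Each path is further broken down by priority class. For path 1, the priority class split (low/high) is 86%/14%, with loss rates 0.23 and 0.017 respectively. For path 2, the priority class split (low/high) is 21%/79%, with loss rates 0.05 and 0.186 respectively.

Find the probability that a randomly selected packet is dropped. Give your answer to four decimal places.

P(L) ≈ 0.1916

P(L|1) = 0.86·0.23 + 0.14·0.017 = 0.1978 + 0.00238 = 0.20018
P(L|2) = 0.21·0.05 + 0.79·0.186 = 0.0105 + 0.14694 = 0.15744
By total probability over the outer partition,
P(L) = 0.8·0.20018 + 0.2·0.15744
      = 0.160144 + 0.031488 = 0.191632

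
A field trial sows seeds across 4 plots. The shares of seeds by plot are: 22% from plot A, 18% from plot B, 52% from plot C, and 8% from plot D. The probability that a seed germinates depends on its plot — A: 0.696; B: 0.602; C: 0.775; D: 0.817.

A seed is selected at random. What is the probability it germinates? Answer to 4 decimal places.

By the law of total probability,
P(G) = P(G|A)·P(A) + P(G|B)·P(B) + P(G|C)·P(C) + P(G|D)·P(D)
      = 0.696·0.22 + 0.602·0.18 + 0.775·0.52 + 0.817·0.08
      = 0.15312 + 0.10836 + 0.403 + 0.06536 = 0.72984

P(G) ≈ 0.7298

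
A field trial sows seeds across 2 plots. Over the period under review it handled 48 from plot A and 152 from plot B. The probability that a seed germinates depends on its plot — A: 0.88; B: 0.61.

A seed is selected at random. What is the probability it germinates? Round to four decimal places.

Total: 48 + 152 = 200.
P(A) = 48/200 = 0.24. P(B) = 152/200 = 0.76.
P(G) = P(G|A)·P(A) + P(G|B)·P(B)
      = 0.88·0.24 + 0.61·0.76
      = 0.2112 + 0.4636 = 0.6748

P(G) ≈ 0.6748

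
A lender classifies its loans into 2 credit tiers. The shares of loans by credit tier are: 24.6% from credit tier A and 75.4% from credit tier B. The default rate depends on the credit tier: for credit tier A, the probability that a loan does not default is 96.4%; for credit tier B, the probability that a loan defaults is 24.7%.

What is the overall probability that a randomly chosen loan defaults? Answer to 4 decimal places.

P(D) ≈ 0.1951

P(D|A) = 1 − 0.964 = 0.036.
P(D) = P(D|A)·P(A) + P(D|B)·P(B)
      = 0.036·0.246 + 0.247·0.754
      = 0.008856 + 0.186238 = 0.195094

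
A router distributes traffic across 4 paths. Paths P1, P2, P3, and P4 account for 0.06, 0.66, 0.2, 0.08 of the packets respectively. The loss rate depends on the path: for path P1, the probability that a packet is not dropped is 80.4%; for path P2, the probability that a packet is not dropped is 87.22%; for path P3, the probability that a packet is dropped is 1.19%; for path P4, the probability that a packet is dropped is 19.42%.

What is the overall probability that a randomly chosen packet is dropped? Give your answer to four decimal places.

0.1140

P(L|P1) = 1 − 0.804 = 0.196.
P(L|P2) = 1 − 0.8722 = 0.1278.
P(L) = P(L|P1)·P(P1) + P(L|P2)·P(P2) + P(L|P3)·P(P3) + P(L|P4)·P(P4)
      = 0.196·0.06 + 0.1278·0.66 + 0.0119·0.2 + 0.1942·0.08
      = 0.01176 + 0.084348 + 0.00238 + 0.015536 = 0.114024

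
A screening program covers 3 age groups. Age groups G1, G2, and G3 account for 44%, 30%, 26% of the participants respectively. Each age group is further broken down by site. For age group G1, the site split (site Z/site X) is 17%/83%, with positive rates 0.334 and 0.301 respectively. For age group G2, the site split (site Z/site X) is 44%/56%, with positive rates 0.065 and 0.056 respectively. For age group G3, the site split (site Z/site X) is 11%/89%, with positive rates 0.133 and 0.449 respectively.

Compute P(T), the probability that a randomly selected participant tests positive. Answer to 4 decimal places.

P(T|G1) = 0.17·0.334 + 0.83·0.301 = 0.05678 + 0.24983 = 0.30661
P(T|G2) = 0.44·0.065 + 0.56·0.056 = 0.0286 + 0.03136 = 0.05996
P(T|G3) = 0.11·0.133 + 0.89·0.449 = 0.01463 + 0.39961 = 0.41424
By total probability over the outer partition,
P(T) = 0.44·0.30661 + 0.3·0.05996 + 0.26·0.41424
      = 0.1349084 + 0.017988 + 0.1077024 = 0.2605988

P(T) ≈ 0.2606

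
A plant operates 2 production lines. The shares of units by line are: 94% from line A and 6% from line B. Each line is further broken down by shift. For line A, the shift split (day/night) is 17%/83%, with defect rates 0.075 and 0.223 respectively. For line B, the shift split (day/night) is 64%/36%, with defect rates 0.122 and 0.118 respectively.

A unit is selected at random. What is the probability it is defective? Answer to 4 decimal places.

P(D) ≈ 0.1932

P(D|A) = 0.17·0.075 + 0.83·0.223 = 0.01275 + 0.18509 = 0.19784
P(D|B) = 0.64·0.122 + 0.36·0.118 = 0.07808 + 0.04248 = 0.12056
Then overall,
P(D) = 0.94·0.19784 + 0.06·0.12056
      = 0.1859696 + 0.0072336 = 0.1932032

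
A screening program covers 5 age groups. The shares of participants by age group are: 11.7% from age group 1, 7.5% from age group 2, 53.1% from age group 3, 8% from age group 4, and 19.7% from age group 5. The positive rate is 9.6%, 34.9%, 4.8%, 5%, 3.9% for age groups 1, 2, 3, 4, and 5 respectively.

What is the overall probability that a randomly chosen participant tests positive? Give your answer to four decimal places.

P(T) = P(T|1)·P(1) + P(T|2)·P(2) + P(T|3)·P(3) + P(T|4)·P(4) + P(T|5)·P(5)
      = 0.096·0.117 + 0.349·0.075 + 0.048·0.531 + 0.05·0.08 + 0.039·0.197
      = 0.011232 + 0.026175 + 0.025488 + 0.004 + 0.007683 = 0.074578

0.0746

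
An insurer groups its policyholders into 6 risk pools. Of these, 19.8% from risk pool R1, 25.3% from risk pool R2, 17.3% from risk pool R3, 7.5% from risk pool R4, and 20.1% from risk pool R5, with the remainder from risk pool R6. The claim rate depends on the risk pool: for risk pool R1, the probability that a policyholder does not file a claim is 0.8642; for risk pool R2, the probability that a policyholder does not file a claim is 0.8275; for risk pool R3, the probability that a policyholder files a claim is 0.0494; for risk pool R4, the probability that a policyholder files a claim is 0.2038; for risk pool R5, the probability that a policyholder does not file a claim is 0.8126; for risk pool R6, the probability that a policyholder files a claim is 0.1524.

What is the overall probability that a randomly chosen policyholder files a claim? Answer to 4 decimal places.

P(C) ≈ 0.1473

P(R6) = 1 − (0.198 + 0.253 + 0.173 + 0.075 + 0.201) = 0.1.
P(C|R1) = 1 − 0.8642 = 0.1358.
P(C|R2) = 1 − 0.8275 = 0.1725.
P(C|R5) = 1 − 0.8126 = 0.1874.
P(C) = P(C|R1)·P(R1) + P(C|R2)·P(R2) + P(C|R3)·P(R3) + P(C|R4)·P(R4) + P(C|R5)·P(R5) + P(C|R6)·P(R6)
      = 0.1358·0.198 + 0.1725·0.253 + 0.0494·0.173 + 0.2038·0.075 + 0.1874·0.201 + 0.1524·0.1
      = 0.0268884 + 0.0436425 + 0.0085462 + 0.015285 + 0.0376674 + 0.01524 = 0.1472695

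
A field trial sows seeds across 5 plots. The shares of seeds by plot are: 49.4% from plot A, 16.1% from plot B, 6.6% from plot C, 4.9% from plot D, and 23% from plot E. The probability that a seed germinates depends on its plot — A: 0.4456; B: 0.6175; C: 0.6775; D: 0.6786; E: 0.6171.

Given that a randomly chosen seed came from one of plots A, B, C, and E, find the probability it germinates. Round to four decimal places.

Let S = {A, B, C, E}.
P(S) = 0.494 + 0.161 + 0.066 + 0.23 = 0.951.
P(G ∩ S) = 0.4456·0.494 + 0.6175·0.161 + 0.6775·0.066 + 0.6171·0.23 = 0.2201264 + 0.0994175 + 0.044715 + 0.141933 = 0.5061919.
P(G | S) = 0.5061919 / 0.951 = 0.532273…

0.5323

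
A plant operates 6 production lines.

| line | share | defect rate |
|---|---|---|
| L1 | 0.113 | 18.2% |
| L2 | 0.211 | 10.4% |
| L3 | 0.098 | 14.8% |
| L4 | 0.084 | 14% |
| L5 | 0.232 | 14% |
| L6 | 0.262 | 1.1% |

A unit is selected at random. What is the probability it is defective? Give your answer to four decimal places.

0.1041

By the law of total probability,
P(D) = P(D|L1)·P(L1) + P(D|L2)·P(L2) + P(D|L3)·P(L3) + P(D|L4)·P(L4) + P(D|L5)·P(L5) + P(D|L6)·P(L6)
      = 0.182·0.113 + 0.104·0.211 + 0.148·0.098 + 0.14·0.084 + 0.14·0.232 + 0.011·0.262
      = 0.020566 + 0.021944 + 0.014504 + 0.01176 + 0.03248 + 0.002882 = 0.104136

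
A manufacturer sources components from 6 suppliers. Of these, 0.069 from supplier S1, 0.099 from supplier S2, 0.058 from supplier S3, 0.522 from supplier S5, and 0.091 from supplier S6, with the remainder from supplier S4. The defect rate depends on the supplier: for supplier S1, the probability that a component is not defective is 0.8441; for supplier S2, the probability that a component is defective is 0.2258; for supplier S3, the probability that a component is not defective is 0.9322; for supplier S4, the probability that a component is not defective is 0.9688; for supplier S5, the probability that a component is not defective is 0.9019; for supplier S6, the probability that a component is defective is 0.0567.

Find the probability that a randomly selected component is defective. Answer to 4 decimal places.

P(S4) = 1 − (0.069 + 0.099 + 0.058 + 0.522 + 0.091) = 0.161.
P(D|S1) = 1 − 0.8441 = 0.1559.
P(D|S3) = 1 − 0.9322 = 0.0678.
P(D|S4) = 1 − 0.9688 = 0.0312.
P(D|S5) = 1 − 0.9019 = 0.0981.
Using total probability over the partition,
P(D) = P(D|S1)·P(S1) + P(D|S2)·P(S2) + P(D|S3)·P(S3) + P(D|S4)·P(S4) + P(D|S5)·P(S5) + P(D|S6)·P(S6)
      = 0.1559·0.069 + 0.2258·0.099 + 0.0678·0.058 + 0.0312·0.161 + 0.0981·0.522 + 0.0567·0.091
      = 0.0107571 + 0.0223542 + 0.0039324 + 0.0050232 + 0.0512082 + 0.0051597 = 0.0984348

P(D) ≈ 0.0984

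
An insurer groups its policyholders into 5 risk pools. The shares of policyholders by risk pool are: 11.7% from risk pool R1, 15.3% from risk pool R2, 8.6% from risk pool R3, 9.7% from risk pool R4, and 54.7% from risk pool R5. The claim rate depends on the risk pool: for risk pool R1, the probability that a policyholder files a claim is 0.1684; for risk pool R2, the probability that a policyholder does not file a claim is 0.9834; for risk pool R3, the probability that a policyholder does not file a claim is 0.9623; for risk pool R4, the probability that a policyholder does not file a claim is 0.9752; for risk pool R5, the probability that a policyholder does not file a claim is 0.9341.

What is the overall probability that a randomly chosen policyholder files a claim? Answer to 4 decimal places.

P(C) ≈ 0.0639

P(C|R2) = 1 − 0.9834 = 0.0166.
P(C|R3) = 1 − 0.9623 = 0.0377.
P(C|R4) = 1 − 0.9752 = 0.0248.
P(C|R5) = 1 − 0.9341 = 0.0659.
Summing over the partition,
P(C) = P(C|R1)·P(R1) + P(C|R2)·P(R2) + P(C|R3)·P(R3) + P(C|R4)·P(R4) + P(C|R5)·P(R5)
      = 0.1684·0.117 + 0.0166·0.153 + 0.0377·0.086 + 0.0248·0.097 + 0.0659·0.547
      = 0.0197028 + 0.0025398 + 0.0032422 + 0.0024056 + 0.0360473 = 0.0639377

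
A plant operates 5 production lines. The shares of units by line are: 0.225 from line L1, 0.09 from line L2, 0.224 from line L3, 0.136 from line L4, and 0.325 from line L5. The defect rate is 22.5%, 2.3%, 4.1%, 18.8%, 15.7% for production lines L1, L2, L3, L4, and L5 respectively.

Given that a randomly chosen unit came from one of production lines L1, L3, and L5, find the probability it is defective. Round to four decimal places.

P(D|S) ≈ 0.1432

Let S = {L1, L3, L5}.
P(S) = 0.225 + 0.224 + 0.325 = 0.774.
P(D ∩ S) = 0.225·0.225 + 0.041·0.224 + 0.157·0.325 = 0.050625 + 0.009184 + 0.051025 = 0.110834.
P(D | S) = 0.110834 / 0.774 = 0.143196…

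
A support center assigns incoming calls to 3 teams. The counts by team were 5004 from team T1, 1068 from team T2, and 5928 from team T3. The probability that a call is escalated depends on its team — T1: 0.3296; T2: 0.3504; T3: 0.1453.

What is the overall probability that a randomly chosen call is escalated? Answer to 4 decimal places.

Total: 5004 + 1068 + 5928 = 12000.
P(T1) = 5004/12000 = 0.417. P(T2) = 1068/12000 = 0.089. P(T3) = 5928/12000 = 0.494.
P(E) = P(E|T1)·P(T1) + P(E|T2)·P(T2) + P(E|T3)·P(T3)
      = 0.3296·0.417 + 0.3504·0.089 + 0.1453·0.494
      = 0.1374432 + 0.0311856 + 0.0717782 = 0.240407

0.2404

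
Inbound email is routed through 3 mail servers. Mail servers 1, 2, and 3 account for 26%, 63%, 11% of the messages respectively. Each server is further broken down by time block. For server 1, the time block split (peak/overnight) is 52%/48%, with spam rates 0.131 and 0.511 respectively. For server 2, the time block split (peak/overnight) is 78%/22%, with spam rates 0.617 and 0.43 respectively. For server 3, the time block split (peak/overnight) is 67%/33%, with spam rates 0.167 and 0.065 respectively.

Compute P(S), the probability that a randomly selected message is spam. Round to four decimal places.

P(S) ≈ 0.4589

P(S|1) = 0.52·0.131 + 0.48·0.511 = 0.06812 + 0.24528 = 0.3134
P(S|2) = 0.78·0.617 + 0.22·0.43 = 0.48126 + 0.0946 = 0.57586
P(S|3) = 0.67·0.167 + 0.33·0.065 = 0.11189 + 0.02145 = 0.13334
By total probability over the outer partition,
P(S) = 0.26·0.3134 + 0.63·0.57586 + 0.11·0.13334
      = 0.081484 + 0.3627918 + 0.0146674 = 0.4589432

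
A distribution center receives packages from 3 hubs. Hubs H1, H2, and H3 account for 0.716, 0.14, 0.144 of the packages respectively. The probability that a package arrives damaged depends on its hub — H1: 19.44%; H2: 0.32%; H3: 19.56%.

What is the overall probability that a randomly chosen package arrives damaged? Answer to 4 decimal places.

P(D) = P(D|H1)·P(H1) + P(D|H2)·P(H2) + P(D|H3)·P(H3)
      = 0.1944·0.716 + 0.0032·0.14 + 0.1956·0.144
      = 0.1391904 + 0.000448 + 0.0281664 = 0.1678048

P(D) ≈ 0.1678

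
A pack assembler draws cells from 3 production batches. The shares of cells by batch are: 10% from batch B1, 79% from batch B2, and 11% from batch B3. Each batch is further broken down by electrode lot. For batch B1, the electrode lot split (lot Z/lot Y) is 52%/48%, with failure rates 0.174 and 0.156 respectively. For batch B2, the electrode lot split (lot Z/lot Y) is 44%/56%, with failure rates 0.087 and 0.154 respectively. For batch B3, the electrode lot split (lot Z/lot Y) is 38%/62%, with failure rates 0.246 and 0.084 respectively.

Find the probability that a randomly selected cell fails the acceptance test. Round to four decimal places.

P(F|B1) = 0.52·0.174 + 0.48·0.156 = 0.09048 + 0.07488 = 0.16536
P(F|B2) = 0.44·0.087 + 0.56·0.154 = 0.03828 + 0.08624 = 0.12452
P(F|B3) = 0.38·0.246 + 0.62·0.084 = 0.09348 + 0.05208 = 0.14556
By total probability over the outer partition,
P(F) = 0.1·0.16536 + 0.79·0.12452 + 0.11·0.14556
      = 0.016536 + 0.0983708 + 0.0160116 = 0.1309184

0.1309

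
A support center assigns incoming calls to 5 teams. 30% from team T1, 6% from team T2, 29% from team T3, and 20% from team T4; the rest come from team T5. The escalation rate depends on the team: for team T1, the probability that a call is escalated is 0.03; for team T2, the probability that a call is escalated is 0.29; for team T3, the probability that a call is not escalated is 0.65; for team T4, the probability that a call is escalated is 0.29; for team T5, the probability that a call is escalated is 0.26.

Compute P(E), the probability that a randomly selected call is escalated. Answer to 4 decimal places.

P(E) ≈ 0.2249

P(T5) = 1 − (0.3 + 0.06 + 0.29 + 0.2) = 0.15.
P(E|T3) = 1 − 0.65 = 0.35.
P(E) = P(E|T1)·P(T1) + P(E|T2)·P(T2) + P(E|T3)·P(T3) + P(E|T4)·P(T4) + P(E|T5)·P(T5)
      = 0.03·0.3 + 0.29·0.06 + 0.35·0.29 + 0.29·0.2 + 0.26·0.15
      = 0.009 + 0.0174 + 0.1015 + 0.058 + 0.039 = 0.2249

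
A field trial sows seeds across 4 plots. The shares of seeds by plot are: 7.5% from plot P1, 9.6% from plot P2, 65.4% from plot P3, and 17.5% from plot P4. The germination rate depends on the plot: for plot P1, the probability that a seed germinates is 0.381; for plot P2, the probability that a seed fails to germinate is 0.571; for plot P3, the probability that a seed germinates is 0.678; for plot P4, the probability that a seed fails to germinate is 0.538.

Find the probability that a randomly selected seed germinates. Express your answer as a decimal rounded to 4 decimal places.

P(G|P2) = 1 − 0.571 = 0.429.
P(G|P4) = 1 − 0.538 = 0.462.
P(G) = P(G|P1)·P(P1) + P(G|P2)·P(P2) + P(G|P3)·P(P3) + P(G|P4)·P(P4)
      = 0.381·0.075 + 0.429·0.096 + 0.678·0.654 + 0.462·0.175
      = 0.028575 + 0.041184 + 0.443412 + 0.08085 = 0.594021

P(G) ≈ 0.5940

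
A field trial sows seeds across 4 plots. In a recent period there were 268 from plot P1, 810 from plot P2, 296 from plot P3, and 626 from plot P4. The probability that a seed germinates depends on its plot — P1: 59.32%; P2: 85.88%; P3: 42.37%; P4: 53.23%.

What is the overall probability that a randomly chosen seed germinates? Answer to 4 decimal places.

Total: 268 + 810 + 296 + 626 = 2000.
P(P1) = 268/2000 = 0.134. P(P2) = 810/2000 = 0.405. P(P3) = 296/2000 = 0.148. P(P4) = 626/2000 = 0.313.
By the law of total probability,
P(G) = P(G|P1)·P(P1) + P(G|P2)·P(P2) + P(G|P3)·P(P3) + P(G|P4)·P(P4)
      = 0.5932·0.134 + 0.8588·0.405 + 0.4237·0.148 + 0.5323·0.313
      = 0.0794888 + 0.347814 + 0.0627076 + 0.1666099 = 0.6566203

0.6566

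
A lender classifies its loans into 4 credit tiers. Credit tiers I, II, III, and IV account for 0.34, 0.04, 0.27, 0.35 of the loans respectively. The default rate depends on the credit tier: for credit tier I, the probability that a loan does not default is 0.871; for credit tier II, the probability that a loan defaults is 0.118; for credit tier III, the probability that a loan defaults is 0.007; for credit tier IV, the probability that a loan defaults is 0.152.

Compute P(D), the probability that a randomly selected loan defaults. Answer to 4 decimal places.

P(D|I) = 1 − 0.871 = 0.129.
By the law of total probability,
P(D) = P(D|I)·P(I) + P(D|II)·P(II) + P(D|III)·P(III) + P(D|IV)·P(IV)
      = 0.129·0.34 + 0.118·0.04 + 0.007·0.27 + 0.152·0.35
      = 0.04386 + 0.00472 + 0.00189 + 0.0532 = 0.10367

P(D) ≈ 0.1037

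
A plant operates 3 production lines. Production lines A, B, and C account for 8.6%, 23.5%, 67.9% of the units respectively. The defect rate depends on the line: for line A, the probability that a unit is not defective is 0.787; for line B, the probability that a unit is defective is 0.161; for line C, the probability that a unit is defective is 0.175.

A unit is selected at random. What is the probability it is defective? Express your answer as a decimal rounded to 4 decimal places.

P(D|A) = 1 − 0.787 = 0.213.
P(D) = P(D|A)·P(A) + P(D|B)·P(B) + P(D|C)·P(C)
      = 0.213·0.086 + 0.161·0.235 + 0.175·0.679
      = 0.018318 + 0.037835 + 0.118825 = 0.174978

P(D) ≈ 0.1750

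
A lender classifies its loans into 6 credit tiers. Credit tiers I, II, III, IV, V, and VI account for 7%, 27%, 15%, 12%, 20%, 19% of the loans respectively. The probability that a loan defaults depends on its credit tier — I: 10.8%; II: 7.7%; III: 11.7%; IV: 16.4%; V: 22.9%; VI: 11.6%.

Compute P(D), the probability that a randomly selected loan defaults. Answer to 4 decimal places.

P(D) ≈ 0.1334

P(D) = P(D|I)·P(I) + P(D|II)·P(II) + P(D|III)·P(III) + P(D|IV)·P(IV) + P(D|V)·P(V) + P(D|VI)·P(VI)
      = 0.108·0.07 + 0.077·0.27 + 0.117·0.15 + 0.164·0.12 + 0.229·0.2 + 0.116·0.19
      = 0.00756 + 0.02079 + 0.01755 + 0.01968 + 0.0458 + 0.02204 = 0.13342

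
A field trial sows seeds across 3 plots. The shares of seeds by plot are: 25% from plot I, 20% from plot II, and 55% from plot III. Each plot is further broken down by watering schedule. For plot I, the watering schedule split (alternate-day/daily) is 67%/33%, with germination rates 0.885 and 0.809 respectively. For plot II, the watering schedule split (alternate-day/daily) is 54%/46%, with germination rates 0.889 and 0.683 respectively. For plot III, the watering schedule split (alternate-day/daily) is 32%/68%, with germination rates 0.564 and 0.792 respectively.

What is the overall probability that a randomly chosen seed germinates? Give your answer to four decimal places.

P(G) ≈ 0.7693

P(G|I) = 0.67·0.885 + 0.33·0.809 = 0.59295 + 0.26697 = 0.85992
P(G|II) = 0.54·0.889 + 0.46·0.683 = 0.48006 + 0.31418 = 0.79424
P(G|III) = 0.32·0.564 + 0.68·0.792 = 0.18048 + 0.53856 = 0.71904
By total probability over the outer partition,
P(G) = 0.25·0.85992 + 0.2·0.79424 + 0.55·0.71904
      = 0.21498 + 0.158848 + 0.395472 = 0.7693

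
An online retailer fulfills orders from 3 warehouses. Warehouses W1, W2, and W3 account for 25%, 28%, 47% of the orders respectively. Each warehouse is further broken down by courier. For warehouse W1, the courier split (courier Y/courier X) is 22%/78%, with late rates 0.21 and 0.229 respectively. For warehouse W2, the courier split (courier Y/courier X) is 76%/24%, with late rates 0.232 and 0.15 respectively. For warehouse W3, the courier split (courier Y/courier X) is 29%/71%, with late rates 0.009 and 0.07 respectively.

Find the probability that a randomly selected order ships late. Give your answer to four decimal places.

P(L) ≈ 0.1402

P(L|W1) = 0.22·0.21 + 0.78·0.229 = 0.0462 + 0.17862 = 0.22482
P(L|W2) = 0.76·0.232 + 0.24·0.15 = 0.17632 + 0.036 = 0.21232
P(L|W3) = 0.29·0.009 + 0.71·0.07 = 0.00261 + 0.0497 = 0.05231
By total probability over the outer partition,
P(L) = 0.25·0.22482 + 0.28·0.21232 + 0.47·0.05231
      = 0.056205 + 0.0594496 + 0.0245857 = 0.1402403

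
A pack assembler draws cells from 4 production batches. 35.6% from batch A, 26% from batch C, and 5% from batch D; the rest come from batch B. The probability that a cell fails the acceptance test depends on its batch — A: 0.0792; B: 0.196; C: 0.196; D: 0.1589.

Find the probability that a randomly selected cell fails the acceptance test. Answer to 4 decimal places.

P(B) = 1 − (0.356 + 0.26 + 0.05) = 0.334.
P(F) = P(F|A)·P(A) + P(F|B)·P(B) + P(F|C)·P(C) + P(F|D)·P(D)
      = 0.0792·0.356 + 0.196·0.334 + 0.196·0.26 + 0.1589·0.05
      = 0.0281952 + 0.065464 + 0.05096 + 0.007945 = 0.1525642

0.1526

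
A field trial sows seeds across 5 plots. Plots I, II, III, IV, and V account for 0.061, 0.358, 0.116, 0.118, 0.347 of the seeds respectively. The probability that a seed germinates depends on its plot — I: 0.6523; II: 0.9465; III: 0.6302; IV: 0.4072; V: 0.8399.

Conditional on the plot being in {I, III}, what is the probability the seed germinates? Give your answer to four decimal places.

0.6378

Let S = {I, III}.
P(S) = 0.061 + 0.116 = 0.177.
P(G ∩ S) = 0.6523·0.061 + 0.6302·0.116 = 0.0397903 + 0.0731032 = 0.1128935.
P(G | S) = 0.1128935 / 0.177 = 0.637816…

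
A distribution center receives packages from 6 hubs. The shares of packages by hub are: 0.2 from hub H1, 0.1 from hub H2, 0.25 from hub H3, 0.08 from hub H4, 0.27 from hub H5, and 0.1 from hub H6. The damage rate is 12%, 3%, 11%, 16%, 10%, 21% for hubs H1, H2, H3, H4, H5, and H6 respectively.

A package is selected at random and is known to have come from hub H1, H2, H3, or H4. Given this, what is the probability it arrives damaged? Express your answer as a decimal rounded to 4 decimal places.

Let S = {H1, H2, H3, H4}.
P(S) = 0.2 + 0.1 + 0.25 + 0.08 = 0.63.
P(D ∩ S) = 0.12·0.2 + 0.03·0.1 + 0.11·0.25 + 0.16·0.08 = 0.024 + 0.003 + 0.0275 + 0.0128 = 0.0673.
P(D | S) = 0.0673 / 0.63 = 0.106825…

P(D|S) ≈ 0.1068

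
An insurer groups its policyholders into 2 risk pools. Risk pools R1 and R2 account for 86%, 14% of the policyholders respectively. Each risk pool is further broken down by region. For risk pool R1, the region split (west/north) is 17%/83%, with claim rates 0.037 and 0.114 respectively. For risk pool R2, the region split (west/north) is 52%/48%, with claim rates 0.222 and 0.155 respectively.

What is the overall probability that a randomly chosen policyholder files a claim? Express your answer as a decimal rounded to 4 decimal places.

P(C|R1) = 0.17·0.037 + 0.83·0.114 = 0.00629 + 0.09462 = 0.10091
P(C|R2) = 0.52·0.222 + 0.48·0.155 = 0.11544 + 0.0744 = 0.18984
By total probability over the outer partition,
P(C) = 0.86·0.10091 + 0.14·0.18984
      = 0.0867826 + 0.0265776 = 0.1133602

P(C) ≈ 0.1134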